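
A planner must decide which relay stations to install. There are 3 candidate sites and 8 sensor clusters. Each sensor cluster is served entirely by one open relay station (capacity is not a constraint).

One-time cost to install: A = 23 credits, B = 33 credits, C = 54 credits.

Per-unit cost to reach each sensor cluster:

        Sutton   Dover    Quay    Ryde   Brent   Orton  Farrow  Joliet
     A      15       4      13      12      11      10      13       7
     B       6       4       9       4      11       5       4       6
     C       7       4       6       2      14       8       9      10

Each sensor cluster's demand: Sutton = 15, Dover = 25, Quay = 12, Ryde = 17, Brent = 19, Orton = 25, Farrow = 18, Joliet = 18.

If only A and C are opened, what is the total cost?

Each sensor cluster is assigned to its cheapest site among the open ones.
{A, C}: Sutton→C 7·15=105, Dover→A 4·25=100, Quay→C 6·12=72, Ryde→C 2·17=34, Brent→A 11·19=209, Orton→C 8·25=200, Farrow→C 9·18=162, Joliet→A 7·18=126. Service 1008; fixed 77; total 1085.

Total cost: 1085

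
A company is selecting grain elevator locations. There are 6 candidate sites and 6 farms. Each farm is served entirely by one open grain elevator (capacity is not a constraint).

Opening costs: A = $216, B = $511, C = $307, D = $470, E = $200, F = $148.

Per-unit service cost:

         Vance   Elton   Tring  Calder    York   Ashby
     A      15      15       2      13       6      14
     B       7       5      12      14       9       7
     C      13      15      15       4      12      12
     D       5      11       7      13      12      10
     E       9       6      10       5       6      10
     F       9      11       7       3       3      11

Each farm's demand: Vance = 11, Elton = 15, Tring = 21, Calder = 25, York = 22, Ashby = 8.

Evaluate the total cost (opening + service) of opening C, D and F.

Total cost: 1513

Each farm is assigned to its cheapest site among the open ones.
{C, D, F}: Vance→D 5·11=55, Elton→D 11·15=165, Tring→D 7·21=147, Calder→F 3·25=75, York→F 3·22=66, Ashby→D 10·8=80. Service 588; fixed 925; total 1513.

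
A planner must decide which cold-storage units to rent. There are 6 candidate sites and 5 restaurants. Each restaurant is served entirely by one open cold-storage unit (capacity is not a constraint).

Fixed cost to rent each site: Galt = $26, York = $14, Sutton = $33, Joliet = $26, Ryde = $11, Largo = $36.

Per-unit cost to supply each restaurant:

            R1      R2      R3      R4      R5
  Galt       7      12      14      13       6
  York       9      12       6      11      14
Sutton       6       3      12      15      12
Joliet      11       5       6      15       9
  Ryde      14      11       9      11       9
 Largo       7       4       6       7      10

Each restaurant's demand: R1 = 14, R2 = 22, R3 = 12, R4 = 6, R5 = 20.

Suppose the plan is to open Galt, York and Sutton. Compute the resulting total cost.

Total cost: 481

Each restaurant is assigned to its cheapest site among the open ones.
{Galt, York, Sutton}: R1→Sutton 6·14=84, R2→Sutton 3·22=66, R3→York 6·12=72, R4→York 11·6=66, R5→Galt 6·20=120. Service 408; fixed 73; total 481.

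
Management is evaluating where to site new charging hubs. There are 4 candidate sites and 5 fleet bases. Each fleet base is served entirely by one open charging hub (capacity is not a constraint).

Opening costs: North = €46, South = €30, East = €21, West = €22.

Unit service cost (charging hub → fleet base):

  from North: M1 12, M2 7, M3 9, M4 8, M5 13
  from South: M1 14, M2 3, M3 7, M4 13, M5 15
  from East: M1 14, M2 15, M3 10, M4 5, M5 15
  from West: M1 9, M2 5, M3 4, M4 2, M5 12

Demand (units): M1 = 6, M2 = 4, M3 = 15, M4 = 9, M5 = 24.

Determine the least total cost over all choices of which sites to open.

Minimum total cost: 462

For any fixed open set, each fleet base goes to its cheapest open site; total = fixed + service.
{West}: M1→West 9·6=54, M2→West 5·4=20, M3→West 4·15=60, M4→West 2·9=18, M5→West 12·24=288. Service 440; fixed 22; total 462.
{East, West}: service 440 + fixed 43 = 483
{South, West}: service 432 + fixed 52 = 484
{North, South, East, West}: service 432 + fixed 119 = 551
No other subset beats 462.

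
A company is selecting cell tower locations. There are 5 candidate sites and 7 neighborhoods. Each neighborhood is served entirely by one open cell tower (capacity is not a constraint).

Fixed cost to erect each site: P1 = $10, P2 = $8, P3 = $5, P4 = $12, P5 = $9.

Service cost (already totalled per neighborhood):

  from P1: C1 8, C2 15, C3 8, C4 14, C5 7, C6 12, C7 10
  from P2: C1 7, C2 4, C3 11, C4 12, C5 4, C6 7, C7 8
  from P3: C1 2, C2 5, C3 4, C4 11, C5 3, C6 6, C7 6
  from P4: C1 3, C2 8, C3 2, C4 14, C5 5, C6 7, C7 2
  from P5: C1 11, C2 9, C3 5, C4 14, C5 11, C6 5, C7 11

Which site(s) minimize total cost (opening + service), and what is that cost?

Open P3 only; minimum total cost 42.

For any fixed open set, each neighborhood goes to its cheapest open site; total = fixed + service.
{P3}: C1→P3 2, C2→P3 5, C3→P3 4, C4→P3 11, C5→P3 3, C6→P3 6, C7→P3 6. Service 37; fixed 5; total 42.
{P3, P4}: service 31 + fixed 17 = 48
{P2, P3}: C1→P3 2, C2→P2 4, C3→P3 4, C4→P3 11, C5→P3 3, C6→P3 6, C7→P3 6. Service 36; fixed 13; total 49.
{P1, P2, P3, P4, P5}: C1→P3 2, C2→P2 4, C3→P4 2, C4→P3 11, C5→P3 3, C6→P5 5, C7→P4 2. Service 29; fixed 44; total 73.
No other subset beats 42.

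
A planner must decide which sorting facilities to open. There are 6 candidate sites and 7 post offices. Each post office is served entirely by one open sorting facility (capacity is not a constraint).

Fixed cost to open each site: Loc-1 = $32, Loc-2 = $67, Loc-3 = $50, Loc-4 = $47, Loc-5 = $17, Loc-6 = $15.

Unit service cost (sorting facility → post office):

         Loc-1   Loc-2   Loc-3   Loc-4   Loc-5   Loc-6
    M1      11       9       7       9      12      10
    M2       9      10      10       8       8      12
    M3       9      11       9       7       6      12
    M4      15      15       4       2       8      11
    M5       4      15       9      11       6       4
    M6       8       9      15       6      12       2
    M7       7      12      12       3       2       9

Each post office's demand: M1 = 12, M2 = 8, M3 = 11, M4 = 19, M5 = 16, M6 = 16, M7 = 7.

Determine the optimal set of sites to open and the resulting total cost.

Open Loc-4, Loc-5 and Loc-6; minimum total cost 465.

For any fixed open set, each post office goes to its cheapest open site; total = fixed + service.
{Loc-4, Loc-5, Loc-6}: M1→Loc-4 9·12=108, M2→Loc-4 8·8=64, M3→Loc-5 6·11=66, M4→Loc-4 2·19=38, M5→Loc-6 4·16=64, M6→Loc-6 2·16=32, M7→Loc-5 2·7=14. Service 386; fixed 79; total 465.
{Loc-4, Loc-6}: service 404 + fixed 62 = 466
{Loc-3, Loc-5, Loc-6}: M1→Loc-3 7·12=84, M2→Loc-5 8·8=64, M3→Loc-5 6·11=66, M4→Loc-3 4·19=76, M5→Loc-6 4·16=64, M6→Loc-6 2·16=32, M7→Loc-5 2·7=14. Service 400; fixed 82; total 482.
{Loc-1, Loc-2, Loc-3, Loc-4, Loc-5, Loc-6}: service 362 + fixed 228 = 590
No other subset beats 465.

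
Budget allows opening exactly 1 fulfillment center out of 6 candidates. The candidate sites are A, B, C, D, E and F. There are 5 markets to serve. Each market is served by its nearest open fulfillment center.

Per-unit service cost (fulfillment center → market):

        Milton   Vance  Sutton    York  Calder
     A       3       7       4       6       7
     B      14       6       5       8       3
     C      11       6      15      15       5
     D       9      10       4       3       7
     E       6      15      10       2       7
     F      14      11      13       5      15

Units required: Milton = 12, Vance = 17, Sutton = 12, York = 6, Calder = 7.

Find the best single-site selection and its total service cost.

With exactly 1 open, each market uses its cheapest among the chosen.
{A}: Milton→A 3·12=36, Vance→A 7·17=119, Sutton→A 4·12=48, York→A 6·6=36, Calder→A 7·7=49. Service cost 288.
{D}: service cost 393
{B}: service cost 399
Among all 6 size-1 choices, {A} is lowest.

Choose A only; total service cost 288.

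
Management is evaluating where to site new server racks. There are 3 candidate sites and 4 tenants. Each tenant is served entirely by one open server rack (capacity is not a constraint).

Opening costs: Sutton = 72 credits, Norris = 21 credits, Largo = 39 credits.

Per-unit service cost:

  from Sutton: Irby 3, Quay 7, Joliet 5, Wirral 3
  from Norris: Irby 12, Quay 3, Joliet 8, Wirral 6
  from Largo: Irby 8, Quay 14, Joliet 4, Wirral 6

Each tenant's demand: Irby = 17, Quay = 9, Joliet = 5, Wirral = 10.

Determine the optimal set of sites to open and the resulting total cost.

Open Sutton and Norris; minimum total cost 226.

For any fixed open set, each tenant goes to its cheapest open site; total = fixed + service.
{Sutton, Norris}: Irby→Sutton 3·17=51, Quay→Norris 3·9=27, Joliet→Sutton 5·5=25, Wirral→Sutton 3·10=30. Service 133; fixed 93; total 226.
{Sutton}: service 169 + fixed 72 = 241
{Sutton, Norris, Largo}: service 128 + fixed 132 = 260
{Norris}: Irby→Norris 12·17=204, Quay→Norris 3·9=27, Joliet→Norris 8·5=40, Wirral→Norris 6·10=60. Service 331; fixed 21; total 352.
No other subset beats 226.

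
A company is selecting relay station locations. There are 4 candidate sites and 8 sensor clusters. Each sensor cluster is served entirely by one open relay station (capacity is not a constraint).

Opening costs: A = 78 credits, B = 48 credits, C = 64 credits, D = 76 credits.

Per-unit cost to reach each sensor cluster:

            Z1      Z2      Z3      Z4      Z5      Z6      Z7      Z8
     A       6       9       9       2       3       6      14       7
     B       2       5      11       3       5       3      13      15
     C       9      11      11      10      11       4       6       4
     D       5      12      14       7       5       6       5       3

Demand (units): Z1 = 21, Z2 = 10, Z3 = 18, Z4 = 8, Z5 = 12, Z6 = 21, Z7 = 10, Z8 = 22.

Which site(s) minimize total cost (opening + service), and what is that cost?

For any fixed open set, each sensor cluster goes to its cheapest open site; total = fixed + service.
{B, D}: Z1→B 2·21=42, Z2→B 5·10=50, Z3→B 11·18=198, Z4→B 3·8=24, Z5→B 5·12=60, Z6→B 3·21=63, Z7→D 5·10=50, Z8→D 3·22=66. Service 553; fixed 124; total 677.
{A, B, D}: Z1→B 2·21=42, Z2→B 5·10=50, Z3→A 9·18=162, Z4→A 2·8=16, Z5→A 3·12=36, Z6→B 3·21=63, Z7→D 5·10=50, Z8→D 3·22=66. Service 485; fixed 202; total 687.
{B, C}: Z1→B 2·21=42, Z2→B 5·10=50, Z3→B 11·18=198, Z4→B 3·8=24, Z5→B 5·12=60, Z6→B 3·21=63, Z7→C 6·10=60, Z8→C 4·22=88. Service 585; fixed 112; total 697.
{A, B, C, D}: service 485 + fixed 266 = 751
No other subset beats 677.

Open B and D; minimum total cost 677.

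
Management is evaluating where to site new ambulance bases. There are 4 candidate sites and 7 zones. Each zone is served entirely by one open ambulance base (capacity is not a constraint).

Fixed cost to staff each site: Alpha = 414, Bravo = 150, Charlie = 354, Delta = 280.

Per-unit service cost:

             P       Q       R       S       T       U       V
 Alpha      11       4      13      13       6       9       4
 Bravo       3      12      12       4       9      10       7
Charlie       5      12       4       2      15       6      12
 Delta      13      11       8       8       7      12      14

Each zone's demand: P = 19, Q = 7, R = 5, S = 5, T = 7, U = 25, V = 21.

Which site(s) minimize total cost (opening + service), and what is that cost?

For any fixed open set, each zone goes to its cheapest open site; total = fixed + service.
{Bravo}: P→Bravo 3·19=57, Q→Bravo 12·7=84, R→Bravo 12·5=60, S→Bravo 4·5=20, T→Bravo 9·7=63, U→Bravo 10·25=250, V→Bravo 7·21=147. Service 681; fixed 150; total 831.
{Bravo, Charlie}: service 531 + fixed 504 = 1035
{Bravo, Delta}: P→Bravo 3·19=57, Q→Delta 11·7=77, R→Delta 8·5=40, S→Bravo 4·5=20, T→Delta 7·7=49, U→Bravo 10·25=250, V→Bravo 7·21=147. Service 640; fixed 430; total 1070.
{Alpha, Bravo, Charlie, Delta}: service 391 + fixed 1198 = 1589
(All 15 nonempty subsets were checked; Bravo only is lowest.)

Open Bravo only; minimum total cost 831.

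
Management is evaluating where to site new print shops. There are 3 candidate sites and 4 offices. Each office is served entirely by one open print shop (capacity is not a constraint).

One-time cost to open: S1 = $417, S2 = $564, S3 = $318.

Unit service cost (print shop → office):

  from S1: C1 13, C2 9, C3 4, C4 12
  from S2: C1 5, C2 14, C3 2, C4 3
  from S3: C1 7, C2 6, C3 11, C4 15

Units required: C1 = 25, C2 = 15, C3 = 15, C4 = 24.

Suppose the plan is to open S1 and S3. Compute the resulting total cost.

Each office is assigned to its cheapest site among the open ones.
{S1, S3}: C1→S3 7·25=175, C2→S3 6·15=90, C3→S1 4·15=60, C4→S1 12·24=288. Service 613; fixed 735; total 1348.

Total cost: 1348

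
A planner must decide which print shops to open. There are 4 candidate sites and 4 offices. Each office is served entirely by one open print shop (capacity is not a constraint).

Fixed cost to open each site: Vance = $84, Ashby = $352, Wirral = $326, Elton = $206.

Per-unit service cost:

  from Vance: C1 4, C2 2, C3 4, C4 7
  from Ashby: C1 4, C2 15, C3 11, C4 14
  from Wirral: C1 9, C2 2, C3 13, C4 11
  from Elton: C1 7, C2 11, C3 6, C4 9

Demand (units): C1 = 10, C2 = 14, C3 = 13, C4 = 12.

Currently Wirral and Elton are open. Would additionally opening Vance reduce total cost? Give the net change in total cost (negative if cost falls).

No — net change +4 (cost rises by 4).

Current service cost with {Wirral, Elton}: 284.
Adding Vance: each office re-picks its cheapest; new service cost 204, saving 80.
Extra fixed cost: 84. Net change = 84 − 80 = 4.
(Totals: 816 → 820.)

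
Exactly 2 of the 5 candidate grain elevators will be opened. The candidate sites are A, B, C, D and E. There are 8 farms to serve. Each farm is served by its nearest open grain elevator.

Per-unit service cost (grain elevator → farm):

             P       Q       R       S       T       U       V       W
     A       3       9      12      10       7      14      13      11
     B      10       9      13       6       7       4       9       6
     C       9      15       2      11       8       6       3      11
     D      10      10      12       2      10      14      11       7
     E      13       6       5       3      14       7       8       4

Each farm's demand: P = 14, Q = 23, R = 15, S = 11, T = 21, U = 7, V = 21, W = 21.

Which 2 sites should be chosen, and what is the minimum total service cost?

Choose C and E; total service cost 684.

With exactly 2 open, each farm uses its cheapest among the chosen.
{C, E}: P→C 9·14=126, Q→E 6·23=138, R→C 2·15=30, S→E 3·11=33, T→C 8·21=168, U→C 6·7=42, V→C 3·21=63, W→E 4·21=84. Service cost 684.
{A, E}: service cost 736
{B, C}: service cost 793
Among all 10 size-2 choices, {C, E} is lowest.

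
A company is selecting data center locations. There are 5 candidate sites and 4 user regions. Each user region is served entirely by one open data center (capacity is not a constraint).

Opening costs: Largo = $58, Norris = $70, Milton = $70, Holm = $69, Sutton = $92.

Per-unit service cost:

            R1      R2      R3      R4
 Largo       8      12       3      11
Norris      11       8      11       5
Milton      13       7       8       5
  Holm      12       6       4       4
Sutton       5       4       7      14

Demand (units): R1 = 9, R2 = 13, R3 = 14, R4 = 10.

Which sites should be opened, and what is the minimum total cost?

For any fixed open set, each user region goes to its cheapest open site; total = fixed + service.
{Holm}: R1→Holm 12·9=108, R2→Holm 6·13=78, R3→Holm 4·14=56, R4→Holm 4·10=40. Service 282; fixed 69; total 351.
{Holm, Sutton}: service 193 + fixed 161 = 354
{Largo, Holm}: service 232 + fixed 127 = 359
{Largo, Norris, Milton, Holm, Sutton}: service 179 + fixed 359 = 538
No other subset beats 351.

Open Holm only; minimum total cost 351.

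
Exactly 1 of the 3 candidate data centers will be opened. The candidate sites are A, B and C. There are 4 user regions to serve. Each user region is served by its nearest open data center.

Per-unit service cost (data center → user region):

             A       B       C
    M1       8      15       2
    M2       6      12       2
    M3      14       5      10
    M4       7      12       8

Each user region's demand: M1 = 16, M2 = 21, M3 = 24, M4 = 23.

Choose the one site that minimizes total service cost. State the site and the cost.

With exactly 1 open, each user region uses its cheapest among the chosen.
{C}: M1→C 2·16=32, M2→C 2·21=42, M3→C 10·24=240, M4→C 8·23=184. Service cost 498.
{A}: service cost 751
{B}: service cost 888
Among all 3 size-1 choices, {C} is lowest.

Choose C only; total service cost 498.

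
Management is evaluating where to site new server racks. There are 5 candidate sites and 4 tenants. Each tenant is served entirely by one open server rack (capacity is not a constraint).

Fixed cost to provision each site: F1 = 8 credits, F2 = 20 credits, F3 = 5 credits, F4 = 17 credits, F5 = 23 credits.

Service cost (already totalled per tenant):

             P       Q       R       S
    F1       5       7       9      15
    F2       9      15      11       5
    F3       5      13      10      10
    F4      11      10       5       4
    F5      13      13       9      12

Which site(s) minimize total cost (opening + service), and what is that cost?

For any fixed open set, each tenant goes to its cheapest open site; total = fixed + service.
{F3}: P→F3 5, Q→F3 13, R→F3 10, S→F3 10. Service 38; fixed 5; total 43.
{F1}: service 36 + fixed 8 = 44
{F1, F3}: service 31 + fixed 13 = 44
{F1, F2, F3, F4, F5}: P→F1 5, Q→F1 7, R→F4 5, S→F4 4. Service 21; fixed 73; total 94.
No other subset beats 43.

Open F3 only; minimum total cost 43.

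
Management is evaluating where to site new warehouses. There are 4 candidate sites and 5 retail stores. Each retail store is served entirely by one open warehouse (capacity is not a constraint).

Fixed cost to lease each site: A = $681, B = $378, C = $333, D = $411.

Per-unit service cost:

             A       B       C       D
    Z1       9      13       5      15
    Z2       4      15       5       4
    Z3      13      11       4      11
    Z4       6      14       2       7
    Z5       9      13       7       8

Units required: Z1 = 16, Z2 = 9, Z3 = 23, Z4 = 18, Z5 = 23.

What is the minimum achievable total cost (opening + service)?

Minimum total cost: 747

For any fixed open set, each retail store goes to its cheapest open site; total = fixed + service.
{C}: Z1→C 5·16=80, Z2→C 5·9=45, Z3→C 4·23=92, Z4→C 2·18=36, Z5→C 7·23=161. Service 414; fixed 333; total 747.
{B, C}: service 414 + fixed 711 = 1125
{C, D}: service 405 + fixed 744 = 1149
{A, B, C, D}: service 405 + fixed 1803 = 2208
No other subset beats 747.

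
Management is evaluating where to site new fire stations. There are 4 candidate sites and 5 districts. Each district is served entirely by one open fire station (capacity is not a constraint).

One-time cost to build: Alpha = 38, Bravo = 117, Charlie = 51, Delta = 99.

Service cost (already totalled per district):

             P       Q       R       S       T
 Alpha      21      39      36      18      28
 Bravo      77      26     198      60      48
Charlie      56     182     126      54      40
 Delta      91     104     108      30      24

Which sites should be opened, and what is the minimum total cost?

For any fixed open set, each district goes to its cheapest open site; total = fixed + service.
{Alpha}: P→Alpha 21, Q→Alpha 39, R→Alpha 36, S→Alpha 18, T→Alpha 28. Service 142; fixed 38; total 180.
{Alpha, Charlie}: P→Alpha 21, Q→Alpha 39, R→Alpha 36, S→Alpha 18, T→Alpha 28. Service 142; fixed 89; total 231.
{Alpha, Delta}: service 138 + fixed 137 = 275
{Alpha, Bravo, Charlie, Delta}: P→Alpha 21, Q→Bravo 26, R→Alpha 36, S→Alpha 18, T→Delta 24. Service 125; fixed 305; total 430.
No other subset beats 180.

Open Alpha only; minimum total cost 180.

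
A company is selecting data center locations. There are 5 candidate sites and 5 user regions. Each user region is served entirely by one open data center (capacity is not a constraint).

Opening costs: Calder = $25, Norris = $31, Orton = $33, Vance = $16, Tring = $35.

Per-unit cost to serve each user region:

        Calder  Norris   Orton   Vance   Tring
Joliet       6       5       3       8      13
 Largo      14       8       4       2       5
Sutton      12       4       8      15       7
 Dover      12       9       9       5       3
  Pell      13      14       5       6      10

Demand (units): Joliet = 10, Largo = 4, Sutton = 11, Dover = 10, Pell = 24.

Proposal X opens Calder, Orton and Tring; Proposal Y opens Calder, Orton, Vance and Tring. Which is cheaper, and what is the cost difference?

Proposal X: {Calder, Orton, Tring}: Joliet→Orton 3·10=30, Largo→Orton 4·4=16, Sutton→Tring 7·11=77, Dover→Tring 3·10=30, Pell→Orton 5·24=120. Service 273; fixed 93; total 366.
Proposal Y: {Calder, Orton, Vance, Tring}: Joliet→Orton 3·10=30, Largo→Vance 2·4=8, Sutton→Tring 7·11=77, Dover→Tring 3·10=30, Pell→Orton 5·24=120. Service 265; fixed 109; total 374.
Difference: |366 − 374| = 8.

Proposal X is cheaper by 8.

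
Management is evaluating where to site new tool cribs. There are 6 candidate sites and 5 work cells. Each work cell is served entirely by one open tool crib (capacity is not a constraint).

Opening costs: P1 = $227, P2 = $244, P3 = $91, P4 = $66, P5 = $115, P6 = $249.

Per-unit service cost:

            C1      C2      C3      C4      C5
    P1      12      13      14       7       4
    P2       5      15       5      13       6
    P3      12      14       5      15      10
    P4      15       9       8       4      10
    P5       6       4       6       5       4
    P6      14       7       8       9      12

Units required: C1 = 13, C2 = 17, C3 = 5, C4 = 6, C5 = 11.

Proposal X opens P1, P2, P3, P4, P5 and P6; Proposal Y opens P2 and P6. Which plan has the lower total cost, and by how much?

Proposal Y is cheaper by 396.

Proposal X: {P1, P2, P3, P4, P5, P6}: C1→P2 5·13=65, C2→P5 4·17=68, C3→P2 5·5=25, C4→P4 4·6=24, C5→P1 4·11=44. Service 226; fixed 992; total 1218.
Proposal Y: {P2, P6}: C1→P2 5·13=65, C2→P6 7·17=119, C3→P2 5·5=25, C4→P6 9·6=54, C5→P2 6·11=66. Service 329; fixed 493; total 822.
Difference: |1218 − 822| = 396.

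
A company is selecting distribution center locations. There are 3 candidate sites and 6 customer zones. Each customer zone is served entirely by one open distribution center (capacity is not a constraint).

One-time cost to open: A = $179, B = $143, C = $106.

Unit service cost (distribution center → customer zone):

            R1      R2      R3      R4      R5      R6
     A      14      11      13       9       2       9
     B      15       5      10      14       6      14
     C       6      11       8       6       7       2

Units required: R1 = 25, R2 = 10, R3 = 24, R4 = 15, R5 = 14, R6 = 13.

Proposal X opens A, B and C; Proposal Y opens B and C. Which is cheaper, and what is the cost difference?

Proposal Y is cheaper by 123.

Proposal X: {A, B, C}: R1→C 6·25=150, R2→B 5·10=50, R3→C 8·24=192, R4→C 6·15=90, R5→A 2·14=28, R6→C 2·13=26. Service 536; fixed 428; total 964.
Proposal Y: {B, C}: R1→C 6·25=150, R2→B 5·10=50, R3→C 8·24=192, R4→C 6·15=90, R5→B 6·14=84, R6→C 2·13=26. Service 592; fixed 249; total 841.
Difference: |964 − 841| = 123.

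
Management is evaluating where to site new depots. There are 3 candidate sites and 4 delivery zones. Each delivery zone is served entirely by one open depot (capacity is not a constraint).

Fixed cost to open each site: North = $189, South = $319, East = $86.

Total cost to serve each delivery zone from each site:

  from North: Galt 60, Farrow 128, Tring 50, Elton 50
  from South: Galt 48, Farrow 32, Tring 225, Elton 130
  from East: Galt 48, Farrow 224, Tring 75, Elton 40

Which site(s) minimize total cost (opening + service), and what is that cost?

Open East only; minimum total cost 473.

For any fixed open set, each delivery zone goes to its cheapest open site; total = fixed + service.
{East}: Galt→East 48, Farrow→East 224, Tring→East 75, Elton→East 40. Service 387; fixed 86; total 473.
{North}: service 288 + fixed 189 = 477
{North, East}: Galt→East 48, Farrow→North 128, Tring→North 50, Elton→East 40. Service 266; fixed 275; total 541.
{North, South, East}: Galt→South 48, Farrow→South 32, Tring→North 50, Elton→East 40. Service 170; fixed 594; total 764.
(All 7 nonempty subsets were checked; East only is lowest.)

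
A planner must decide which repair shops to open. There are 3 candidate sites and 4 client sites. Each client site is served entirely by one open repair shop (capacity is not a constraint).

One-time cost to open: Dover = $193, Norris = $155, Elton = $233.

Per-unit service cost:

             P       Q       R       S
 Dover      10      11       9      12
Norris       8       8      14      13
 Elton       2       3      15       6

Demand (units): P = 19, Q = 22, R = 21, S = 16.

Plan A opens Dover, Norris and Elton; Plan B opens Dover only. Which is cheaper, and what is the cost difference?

Plan A: {Dover, Norris, Elton}: P→Elton 2·19=38, Q→Elton 3·22=66, R→Dover 9·21=189, S→Elton 6·16=96. Service 389; fixed 581; total 970.
Plan B: {Dover}: P→Dover 10·19=190, Q→Dover 11·22=242, R→Dover 9·21=189, S→Dover 12·16=192. Service 813; fixed 193; total 1006.
Difference: |970 − 1006| = 36.

Plan A is cheaper by 36.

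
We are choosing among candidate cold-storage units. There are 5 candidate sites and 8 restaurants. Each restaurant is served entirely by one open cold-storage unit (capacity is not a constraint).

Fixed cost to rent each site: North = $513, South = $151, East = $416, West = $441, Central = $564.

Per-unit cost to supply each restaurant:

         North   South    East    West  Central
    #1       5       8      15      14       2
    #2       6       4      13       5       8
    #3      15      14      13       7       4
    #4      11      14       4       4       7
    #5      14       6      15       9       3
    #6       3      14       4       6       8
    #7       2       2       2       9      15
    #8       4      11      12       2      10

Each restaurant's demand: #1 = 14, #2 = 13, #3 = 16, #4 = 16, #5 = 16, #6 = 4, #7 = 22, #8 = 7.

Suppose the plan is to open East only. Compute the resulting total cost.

Total cost: 1451

Each restaurant is assigned to its cheapest site among the open ones.
{East}: #1→East 15·14=210, #2→East 13·13=169, #3→East 13·16=208, #4→East 4·16=64, #5→East 15·16=240, #6→East 4·4=16, #7→East 2·22=44, #8→East 12·7=84. Service 1035; fixed 416; total 1451.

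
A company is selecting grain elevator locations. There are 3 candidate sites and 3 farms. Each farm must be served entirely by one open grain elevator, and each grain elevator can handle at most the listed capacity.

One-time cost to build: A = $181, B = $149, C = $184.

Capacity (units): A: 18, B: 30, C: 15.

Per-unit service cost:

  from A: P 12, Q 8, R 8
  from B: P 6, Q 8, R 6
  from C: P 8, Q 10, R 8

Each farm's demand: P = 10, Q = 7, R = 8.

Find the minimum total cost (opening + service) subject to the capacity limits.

Minimum total cost: 313

Open {B}: P→B 6·10=60, Q→B 8·7=56, R→B 6·8=48.
Loads: B carries 25/30. Service 164; fixed 149; total 313.
Next best feasible plan costs 494.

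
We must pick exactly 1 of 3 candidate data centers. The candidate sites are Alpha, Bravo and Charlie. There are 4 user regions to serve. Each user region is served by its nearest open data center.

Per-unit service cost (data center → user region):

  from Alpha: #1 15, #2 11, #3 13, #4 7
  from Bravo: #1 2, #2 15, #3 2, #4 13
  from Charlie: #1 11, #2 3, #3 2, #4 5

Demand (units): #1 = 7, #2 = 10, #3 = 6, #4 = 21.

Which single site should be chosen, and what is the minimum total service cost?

Choose Charlie only; total service cost 224.

With exactly 1 open, each user region uses its cheapest among the chosen.
{Charlie}: #1→Charlie 11·7=77, #2→Charlie 3·10=30, #3→Charlie 2·6=12, #4→Charlie 5·21=105. Service cost 224.
{Alpha}: service cost 440
{Bravo}: service cost 449
Among all 3 size-1 choices, {Charlie} is lowest.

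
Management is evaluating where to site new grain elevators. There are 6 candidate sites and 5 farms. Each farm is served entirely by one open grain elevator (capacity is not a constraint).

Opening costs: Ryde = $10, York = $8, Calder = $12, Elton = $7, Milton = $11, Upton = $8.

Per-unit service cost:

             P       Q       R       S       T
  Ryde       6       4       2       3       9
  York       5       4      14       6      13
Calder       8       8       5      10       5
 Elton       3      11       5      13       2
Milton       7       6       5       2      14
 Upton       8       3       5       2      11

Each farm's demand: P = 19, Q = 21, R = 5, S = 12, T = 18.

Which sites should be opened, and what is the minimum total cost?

Open Ryde, Elton and Upton; minimum total cost 215.

For any fixed open set, each farm goes to its cheapest open site; total = fixed + service.
{Ryde, Elton, Upton}: P→Elton 3·19=57, Q→Upton 3·21=63, R→Ryde 2·5=10, S→Upton 2·12=24, T→Elton 2·18=36. Service 190; fixed 25; total 215.
{Elton, Upton}: service 205 + fixed 15 = 220
{Ryde, York, Elton, Upton}: service 190 + fixed 33 = 223
{Ryde, York, Calder, Elton, Milton, Upton}: service 190 + fixed 56 = 246
No other subset beats 215.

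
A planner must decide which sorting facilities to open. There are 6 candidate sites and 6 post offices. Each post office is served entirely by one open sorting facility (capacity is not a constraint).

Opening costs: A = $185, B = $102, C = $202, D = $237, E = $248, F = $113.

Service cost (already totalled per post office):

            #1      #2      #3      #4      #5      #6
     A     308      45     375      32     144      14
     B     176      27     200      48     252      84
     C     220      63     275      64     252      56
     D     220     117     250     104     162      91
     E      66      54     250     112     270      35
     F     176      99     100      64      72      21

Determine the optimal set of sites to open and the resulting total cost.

Open F only; minimum total cost 645.

For any fixed open set, each post office goes to its cheapest open site; total = fixed + service.
{F}: #1→F 176, #2→F 99, #3→F 100, #4→F 64, #5→F 72, #6→F 21. Service 532; fixed 113; total 645.
{B, F}: service 444 + fixed 215 = 659
{A, F}: #1→F 176, #2→A 45, #3→F 100, #4→A 32, #5→F 72, #6→A 14. Service 439; fixed 298; total 737.
{A, B, C, D, E, F}: service 311 + fixed 1087 = 1398
No other subset beats 645.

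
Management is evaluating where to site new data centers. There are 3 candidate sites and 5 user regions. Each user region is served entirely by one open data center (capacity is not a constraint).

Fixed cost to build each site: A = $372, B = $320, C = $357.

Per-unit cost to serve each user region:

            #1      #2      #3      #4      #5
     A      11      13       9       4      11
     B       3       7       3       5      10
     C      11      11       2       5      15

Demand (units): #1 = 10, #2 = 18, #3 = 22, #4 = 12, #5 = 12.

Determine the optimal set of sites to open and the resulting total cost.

Open B only; minimum total cost 722.

For any fixed open set, each user region goes to its cheapest open site; total = fixed + service.
{B}: #1→B 3·10=30, #2→B 7·18=126, #3→B 3·22=66, #4→B 5·12=60, #5→B 10·12=120. Service 402; fixed 320; total 722.
{C}: service 592 + fixed 357 = 949
{B, C}: service 380 + fixed 677 = 1057
{A, B, C}: #1→B 3·10=30, #2→B 7·18=126, #3→C 2·22=44, #4→A 4·12=48, #5→B 10·12=120. Service 368; fixed 1049; total 1417.
No other subset beats 722.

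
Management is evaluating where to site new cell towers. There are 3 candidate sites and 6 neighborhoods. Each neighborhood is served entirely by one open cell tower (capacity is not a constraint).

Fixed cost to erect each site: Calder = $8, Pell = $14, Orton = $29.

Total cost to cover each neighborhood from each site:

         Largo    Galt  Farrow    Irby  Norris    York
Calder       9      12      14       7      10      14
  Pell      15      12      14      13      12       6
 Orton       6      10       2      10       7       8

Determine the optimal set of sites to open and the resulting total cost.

For any fixed open set, each neighborhood goes to its cheapest open site; total = fixed + service.
{Orton}: Largo→Orton 6, Galt→Orton 10, Farrow→Orton 2, Irby→Orton 10, Norris→Orton 7, York→Orton 8. Service 43; fixed 29; total 72.
{Calder}: Largo→Calder 9, Galt→Calder 12, Farrow→Calder 14, Irby→Calder 7, Norris→Calder 10, York→Calder 14. Service 66; fixed 8; total 74.
{Calder, Orton}: Largo→Orton 6, Galt→Orton 10, Farrow→Orton 2, Irby→Calder 7, Norris→Orton 7, York→Orton 8. Service 40; fixed 37; total 77.
{Calder, Pell, Orton}: Largo→Orton 6, Galt→Orton 10, Farrow→Orton 2, Irby→Calder 7, Norris→Orton 7, York→Pell 6. Service 38; fixed 51; total 89.
No other subset beats 72.

Open Orton only; minimum total cost 72.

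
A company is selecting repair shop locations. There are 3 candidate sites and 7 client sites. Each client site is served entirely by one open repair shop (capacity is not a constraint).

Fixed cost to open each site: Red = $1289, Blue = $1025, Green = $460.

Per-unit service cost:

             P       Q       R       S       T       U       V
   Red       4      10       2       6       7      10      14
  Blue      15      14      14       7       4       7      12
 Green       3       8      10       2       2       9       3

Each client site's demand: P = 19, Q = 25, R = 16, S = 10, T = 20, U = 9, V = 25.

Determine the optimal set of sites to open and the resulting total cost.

Open Green only; minimum total cost 1093.

For any fixed open set, each client site goes to its cheapest open site; total = fixed + service.
{Green}: P→Green 3·19=57, Q→Green 8·25=200, R→Green 10·16=160, S→Green 2·10=20, T→Green 2·20=40, U→Green 9·9=81, V→Green 3·25=75. Service 633; fixed 460; total 1093.
{Blue, Green}: service 615 + fixed 1485 = 2100
{Red, Green}: P→Green 3·19=57, Q→Green 8·25=200, R→Red 2·16=32, S→Green 2·10=20, T→Green 2·20=40, U→Green 9·9=81, V→Green 3·25=75. Service 505; fixed 1749; total 2254.
{Red, Blue, Green}: service 487 + fixed 2774 = 3261
(All 7 nonempty subsets were checked; Green only is lowest.)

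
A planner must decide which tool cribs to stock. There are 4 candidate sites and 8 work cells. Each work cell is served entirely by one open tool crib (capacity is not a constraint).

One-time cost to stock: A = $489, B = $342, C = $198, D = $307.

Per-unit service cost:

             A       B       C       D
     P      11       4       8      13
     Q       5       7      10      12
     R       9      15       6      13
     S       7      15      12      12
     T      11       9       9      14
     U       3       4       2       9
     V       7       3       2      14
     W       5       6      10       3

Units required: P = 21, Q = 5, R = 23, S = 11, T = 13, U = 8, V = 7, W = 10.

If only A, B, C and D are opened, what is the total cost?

Total cost: 1837

Each work cell is assigned to its cheapest site among the open ones.
{A, B, C, D}: P→B 4·21=84, Q→A 5·5=25, R→C 6·23=138, S→A 7·11=77, T→B 9·13=117, U→C 2·8=16, V→C 2·7=14, W→D 3·10=30. Service 501; fixed 1336; total 1837.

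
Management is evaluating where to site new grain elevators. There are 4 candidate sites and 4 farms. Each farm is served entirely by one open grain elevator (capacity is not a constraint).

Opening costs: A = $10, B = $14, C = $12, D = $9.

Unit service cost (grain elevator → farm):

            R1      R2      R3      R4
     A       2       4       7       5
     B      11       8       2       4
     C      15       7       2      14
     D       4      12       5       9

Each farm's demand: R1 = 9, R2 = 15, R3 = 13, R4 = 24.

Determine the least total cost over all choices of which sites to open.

For any fixed open set, each farm goes to its cheapest open site; total = fixed + service.
{A, B}: R1→A 2·9=18, R2→A 4·15=60, R3→B 2·13=26, R4→B 4·24=96. Service 200; fixed 24; total 224.
{A, B, D}: service 200 + fixed 33 = 233
{A, B, C}: service 200 + fixed 36 = 236
{A, B, C, D}: service 200 + fixed 45 = 245
(All 15 nonempty subsets were checked; A and B is lowest.)

Minimum total cost: 224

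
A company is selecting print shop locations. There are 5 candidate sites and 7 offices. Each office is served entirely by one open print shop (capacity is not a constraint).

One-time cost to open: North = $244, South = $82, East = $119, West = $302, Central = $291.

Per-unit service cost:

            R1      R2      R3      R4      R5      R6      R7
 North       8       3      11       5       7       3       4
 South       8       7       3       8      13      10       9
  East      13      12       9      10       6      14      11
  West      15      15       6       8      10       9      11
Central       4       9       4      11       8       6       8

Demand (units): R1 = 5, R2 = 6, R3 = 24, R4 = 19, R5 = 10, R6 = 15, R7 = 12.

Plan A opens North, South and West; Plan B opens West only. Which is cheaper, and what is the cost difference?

Plan A is cheaper by 114.

Plan A: {North, South, West}: R1→North 8·5=40, R2→North 3·6=18, R3→South 3·24=72, R4→North 5·19=95, R5→North 7·10=70, R6→North 3·15=45, R7→North 4·12=48. Service 388; fixed 628; total 1016.
Plan B: {West}: R1→West 15·5=75, R2→West 15·6=90, R3→West 6·24=144, R4→West 8·19=152, R5→West 10·10=100, R6→West 9·15=135, R7→West 11·12=132. Service 828; fixed 302; total 1130.
Difference: |1016 − 1130| = 114.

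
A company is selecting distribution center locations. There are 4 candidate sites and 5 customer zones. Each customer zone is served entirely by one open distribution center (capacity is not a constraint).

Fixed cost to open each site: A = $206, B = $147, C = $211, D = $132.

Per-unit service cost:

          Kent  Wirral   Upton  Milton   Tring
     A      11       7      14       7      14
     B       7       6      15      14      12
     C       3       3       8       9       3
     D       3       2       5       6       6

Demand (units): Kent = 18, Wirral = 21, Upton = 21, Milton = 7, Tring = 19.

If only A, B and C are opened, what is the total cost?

Each customer zone is assigned to its cheapest site among the open ones.
{A, B, C}: Kent→C 3·18=54, Wirral→C 3·21=63, Upton→C 8·21=168, Milton→A 7·7=49, Tring→C 3·19=57. Service 391; fixed 564; total 955.

Total cost: 955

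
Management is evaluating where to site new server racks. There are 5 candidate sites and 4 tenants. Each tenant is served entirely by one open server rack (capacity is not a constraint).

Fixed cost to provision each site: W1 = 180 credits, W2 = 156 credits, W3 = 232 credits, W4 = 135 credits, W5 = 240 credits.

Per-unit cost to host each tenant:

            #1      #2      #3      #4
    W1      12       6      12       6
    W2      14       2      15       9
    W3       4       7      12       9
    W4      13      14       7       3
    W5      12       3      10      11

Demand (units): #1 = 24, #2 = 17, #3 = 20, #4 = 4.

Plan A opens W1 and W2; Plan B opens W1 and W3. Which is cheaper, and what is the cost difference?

Plan A: {W1, W2}: #1→W1 12·24=288, #2→W2 2·17=34, #3→W1 12·20=240, #4→W1 6·4=24. Service 586; fixed 336; total 922.
Plan B: {W1, W3}: #1→W3 4·24=96, #2→W1 6·17=102, #3→W1 12·20=240, #4→W1 6·4=24. Service 462; fixed 412; total 874.
Difference: |922 − 874| = 48.

Plan B is cheaper by 48.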